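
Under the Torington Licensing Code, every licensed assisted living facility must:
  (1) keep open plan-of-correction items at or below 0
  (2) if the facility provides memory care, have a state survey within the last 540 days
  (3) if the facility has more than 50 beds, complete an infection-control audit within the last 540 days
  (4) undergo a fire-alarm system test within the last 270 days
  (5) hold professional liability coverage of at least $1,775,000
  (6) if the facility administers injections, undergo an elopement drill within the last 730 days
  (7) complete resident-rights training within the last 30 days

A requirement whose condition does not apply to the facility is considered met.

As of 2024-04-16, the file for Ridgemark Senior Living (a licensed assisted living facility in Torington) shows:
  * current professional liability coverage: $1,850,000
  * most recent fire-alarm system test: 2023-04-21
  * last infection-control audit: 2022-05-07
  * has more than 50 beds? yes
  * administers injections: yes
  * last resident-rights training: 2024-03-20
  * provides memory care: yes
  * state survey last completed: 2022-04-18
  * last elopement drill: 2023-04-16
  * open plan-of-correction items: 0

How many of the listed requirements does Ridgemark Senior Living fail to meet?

3

1. open plan-of-correction items 0 ≤ 0 → met
2. condition 'provides memory care' holds; state survey 729 days ago vs limit 540 → not met
3. condition 'has more than 50 beds' holds; infection-control audit 710 days ago vs limit 540 → not met
4. fire-alarm system test 361 days ago vs limit 270 → not met
5. professional liability coverage $1,850,000 ≥ $1,775,000 → met
6. condition 'administers injections' holds; elopement drill 366 days ago vs limit 730 → met
7. resident-rights training 27 days ago vs limit 30 → met
Not met: 3 of 7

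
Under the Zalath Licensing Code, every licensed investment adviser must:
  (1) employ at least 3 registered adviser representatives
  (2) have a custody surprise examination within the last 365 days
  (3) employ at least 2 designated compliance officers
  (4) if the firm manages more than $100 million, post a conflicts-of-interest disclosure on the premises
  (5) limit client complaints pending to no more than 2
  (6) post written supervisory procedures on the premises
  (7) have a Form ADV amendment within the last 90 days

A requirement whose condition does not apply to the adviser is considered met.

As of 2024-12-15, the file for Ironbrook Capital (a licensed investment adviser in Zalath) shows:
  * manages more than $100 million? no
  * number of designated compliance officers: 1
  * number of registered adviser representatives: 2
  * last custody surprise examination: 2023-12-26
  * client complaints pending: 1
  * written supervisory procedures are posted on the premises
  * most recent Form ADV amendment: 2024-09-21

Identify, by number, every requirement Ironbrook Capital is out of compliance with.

1, 3

1. registered adviser representatives 2 < 3 → not met
2. custody surprise examination 355 days ago vs limit 365 → met
3. designated compliance officers 1 < 2 → not met
4. condition 'manages more than $100 million' does not hold → requirement n/a → met
5. client complaints pending 1 ≤ 2 → met
6. written supervisory procedures present → met
7. Form ADV amendment 85 days ago vs limit 90 → met
Not met: 1, 3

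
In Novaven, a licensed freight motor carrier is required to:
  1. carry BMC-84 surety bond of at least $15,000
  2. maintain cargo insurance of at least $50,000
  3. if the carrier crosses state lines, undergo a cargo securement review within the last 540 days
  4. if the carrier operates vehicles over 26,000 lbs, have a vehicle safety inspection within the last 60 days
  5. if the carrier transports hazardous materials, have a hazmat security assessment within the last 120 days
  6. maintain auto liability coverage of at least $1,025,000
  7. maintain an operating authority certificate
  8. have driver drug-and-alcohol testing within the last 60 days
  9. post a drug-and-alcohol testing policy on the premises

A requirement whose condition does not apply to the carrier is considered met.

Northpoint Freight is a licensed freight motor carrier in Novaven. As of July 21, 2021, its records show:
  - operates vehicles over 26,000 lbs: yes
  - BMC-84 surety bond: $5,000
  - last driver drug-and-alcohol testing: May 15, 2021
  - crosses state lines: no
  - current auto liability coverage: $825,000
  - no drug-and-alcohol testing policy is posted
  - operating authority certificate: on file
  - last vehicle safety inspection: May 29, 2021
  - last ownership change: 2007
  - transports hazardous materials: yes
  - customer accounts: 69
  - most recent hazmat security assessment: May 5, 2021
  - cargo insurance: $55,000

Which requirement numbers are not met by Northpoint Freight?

1, 6, 8, 9

1. BMC-84 surety bond $5,000 < $15,000 → not met
2. cargo insurance $55,000 ≥ $50,000 → met
3. condition 'crosses state lines' does not hold → requirement n/a → met
4. condition 'operates vehicles over 26,000 lbs' holds; vehicle safety inspection 53 days ago vs limit 60 → met
5. condition 'transports hazardous materials' holds; hazmat security assessment 77 days ago vs limit 120 → met
6. auto liability coverage $825,000 < $1,025,000 → not met
7. operating authority certificate present → met
8. driver drug-and-alcohol testing 67 days ago vs limit 60 → not met
9. drug-and-alcohol testing policy absent → not met
Not met: 1, 6, 8, 9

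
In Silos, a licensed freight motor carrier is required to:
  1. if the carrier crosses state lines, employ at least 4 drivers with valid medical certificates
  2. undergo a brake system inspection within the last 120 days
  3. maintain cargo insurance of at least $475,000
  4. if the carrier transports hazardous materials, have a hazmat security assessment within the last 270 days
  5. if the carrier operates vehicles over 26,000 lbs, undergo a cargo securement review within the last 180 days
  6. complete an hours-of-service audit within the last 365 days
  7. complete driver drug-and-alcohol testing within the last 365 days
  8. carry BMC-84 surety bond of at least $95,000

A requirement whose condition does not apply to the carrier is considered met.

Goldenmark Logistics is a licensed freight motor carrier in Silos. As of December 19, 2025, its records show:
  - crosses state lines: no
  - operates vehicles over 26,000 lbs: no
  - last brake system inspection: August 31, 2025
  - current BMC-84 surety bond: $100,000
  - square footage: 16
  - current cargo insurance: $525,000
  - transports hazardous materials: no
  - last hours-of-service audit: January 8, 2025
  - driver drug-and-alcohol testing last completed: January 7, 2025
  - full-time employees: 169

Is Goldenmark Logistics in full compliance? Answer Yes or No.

Yes

1. condition 'crosses state lines' does not hold → requirement n/a → met
2. brake system inspection 110 days ago vs limit 120 → met
3. cargo insurance $525,000 ≥ $475,000 → met
4. condition 'transports hazardous materials' does not hold → requirement n/a → met
5. condition 'operates vehicles over 26,000 lbs' does not hold → requirement n/a → met
6. hours-of-service audit 345 days ago vs limit 365 → met
7. driver drug-and-alcohol testing 346 days ago vs limit 365 → met
8. BMC-84 surety bond $100,000 ≥ $95,000 → met
All met.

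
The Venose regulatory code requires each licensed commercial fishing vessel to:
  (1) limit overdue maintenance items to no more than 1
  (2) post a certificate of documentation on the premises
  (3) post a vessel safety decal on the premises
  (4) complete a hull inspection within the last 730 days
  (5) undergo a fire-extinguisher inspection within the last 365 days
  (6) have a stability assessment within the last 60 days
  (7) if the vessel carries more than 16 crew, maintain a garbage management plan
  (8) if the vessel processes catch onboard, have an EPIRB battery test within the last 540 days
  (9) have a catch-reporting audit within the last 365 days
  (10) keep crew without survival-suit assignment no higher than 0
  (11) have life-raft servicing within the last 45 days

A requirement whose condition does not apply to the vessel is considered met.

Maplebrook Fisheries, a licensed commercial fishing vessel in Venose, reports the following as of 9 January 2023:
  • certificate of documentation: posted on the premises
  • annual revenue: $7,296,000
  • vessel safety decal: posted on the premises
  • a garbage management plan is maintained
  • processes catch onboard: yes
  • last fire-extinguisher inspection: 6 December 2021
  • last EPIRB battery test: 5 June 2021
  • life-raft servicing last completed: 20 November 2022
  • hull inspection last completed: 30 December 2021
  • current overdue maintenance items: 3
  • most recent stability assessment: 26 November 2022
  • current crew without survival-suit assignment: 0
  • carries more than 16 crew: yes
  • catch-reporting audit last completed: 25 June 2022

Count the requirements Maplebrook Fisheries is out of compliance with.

1. overdue maintenance items 3 > 1 → not met
2. certificate of documentation present → met
3. vessel safety decal present → met
4. hull inspection 375 days ago vs limit 730 → met
5. fire-extinguisher inspection 399 days ago vs limit 365 → not met
6. stability assessment 44 days ago vs limit 60 → met
7. condition 'carries more than 16 crew' holds; garbage management plan present → met
8. condition 'processes catch onboard' holds; EPIRB battery test 583 days ago vs limit 540 → not met
9. catch-reporting audit 198 days ago vs limit 365 → met
10. crew without survival-suit assignment 0 ≤ 0 → met
11. life-raft servicing 50 days ago vs limit 45 → not met
Not met: 4 of 11

4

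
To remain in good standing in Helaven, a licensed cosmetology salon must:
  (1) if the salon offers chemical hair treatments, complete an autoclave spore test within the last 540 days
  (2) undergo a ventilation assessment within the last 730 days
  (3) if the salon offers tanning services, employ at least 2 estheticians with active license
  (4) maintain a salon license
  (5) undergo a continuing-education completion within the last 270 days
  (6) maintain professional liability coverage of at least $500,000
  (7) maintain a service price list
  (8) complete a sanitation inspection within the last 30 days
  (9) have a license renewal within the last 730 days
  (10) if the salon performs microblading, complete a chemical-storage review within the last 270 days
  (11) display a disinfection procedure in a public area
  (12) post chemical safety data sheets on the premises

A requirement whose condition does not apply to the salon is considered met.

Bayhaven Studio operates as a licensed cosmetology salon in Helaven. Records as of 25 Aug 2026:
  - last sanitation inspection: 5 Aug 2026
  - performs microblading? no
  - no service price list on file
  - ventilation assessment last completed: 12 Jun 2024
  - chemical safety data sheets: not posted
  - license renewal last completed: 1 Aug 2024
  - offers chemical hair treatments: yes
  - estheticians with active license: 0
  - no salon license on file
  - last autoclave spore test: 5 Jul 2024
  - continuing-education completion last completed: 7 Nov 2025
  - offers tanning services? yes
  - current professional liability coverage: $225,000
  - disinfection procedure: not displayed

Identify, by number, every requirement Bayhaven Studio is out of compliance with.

1, 2, 3, 4, 5, 6, 7, 9, 11, 12

1. condition 'offers chemical hair treatments' holds; autoclave spore test 781 days ago vs limit 540 → not met
2. ventilation assessment 804 days ago vs limit 730 → not met
3. condition 'offers tanning services' holds; estheticians with active license 0 < 2 → not met
4. salon license absent → not met
5. continuing-education completion 291 days ago vs limit 270 → not met
6. professional liability coverage $225,000 < $500,000 → not met
7. service price list absent → not met
8. sanitation inspection 20 days ago vs limit 30 → met
9. license renewal 754 days ago vs limit 730 → not met
10. condition 'performs microblading' does not hold → requirement n/a → met
11. disinfection procedure absent → not met
12. chemical safety data sheets absent → not met
Not met: 1, 2, 3, 4, 5, 6, 7, 9, 11, 12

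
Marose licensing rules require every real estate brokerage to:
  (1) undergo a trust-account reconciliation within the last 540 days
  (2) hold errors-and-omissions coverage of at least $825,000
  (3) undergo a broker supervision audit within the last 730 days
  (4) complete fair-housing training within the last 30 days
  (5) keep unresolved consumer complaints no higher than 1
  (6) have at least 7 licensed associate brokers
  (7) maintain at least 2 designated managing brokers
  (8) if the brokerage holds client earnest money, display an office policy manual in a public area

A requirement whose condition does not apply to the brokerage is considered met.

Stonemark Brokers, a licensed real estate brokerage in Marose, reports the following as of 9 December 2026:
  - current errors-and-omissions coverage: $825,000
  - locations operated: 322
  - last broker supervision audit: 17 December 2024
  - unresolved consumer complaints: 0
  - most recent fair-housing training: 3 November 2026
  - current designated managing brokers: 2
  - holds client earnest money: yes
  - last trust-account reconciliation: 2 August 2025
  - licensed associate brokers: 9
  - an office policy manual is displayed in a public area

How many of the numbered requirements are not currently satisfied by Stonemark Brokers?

1. trust-account reconciliation 494 days ago vs limit 540 → met
2. errors-and-omissions coverage $825,000 ≥ $825,000 → met
3. broker supervision audit 722 days ago vs limit 730 → met
4. fair-housing training 36 days ago vs limit 30 → not met
5. unresolved consumer complaints 0 ≤ 1 → met
6. licensed associate brokers 9 ≥ 7 → met
7. designated managing brokers 2 ≥ 2 → met
8. condition 'holds client earnest money' holds; office policy manual present → met
Not met: 1 of 8

1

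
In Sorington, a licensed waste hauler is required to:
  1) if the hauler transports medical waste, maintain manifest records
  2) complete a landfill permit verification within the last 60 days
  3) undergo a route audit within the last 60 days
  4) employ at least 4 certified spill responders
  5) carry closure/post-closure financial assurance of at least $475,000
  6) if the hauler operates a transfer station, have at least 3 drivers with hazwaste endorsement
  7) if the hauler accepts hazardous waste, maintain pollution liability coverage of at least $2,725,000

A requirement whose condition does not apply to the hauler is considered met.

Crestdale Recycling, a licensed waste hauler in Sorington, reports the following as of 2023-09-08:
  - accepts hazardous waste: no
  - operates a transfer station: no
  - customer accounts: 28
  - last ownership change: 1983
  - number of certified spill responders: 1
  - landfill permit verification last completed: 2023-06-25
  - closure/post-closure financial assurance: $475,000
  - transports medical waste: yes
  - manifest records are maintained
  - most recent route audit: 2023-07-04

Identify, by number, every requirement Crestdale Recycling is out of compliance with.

2, 3, 4

1. condition 'transports medical waste' holds; manifest records present → met
2. landfill permit verification 75 days ago vs limit 60 → not met
3. route audit 66 days ago vs limit 60 → not met
4. certified spill responders 1 < 4 → not met
5. closure/post-closure financial assurance $475,000 ≥ $475,000 → met
6. condition 'operates a transfer station' does not hold → requirement n/a → met
7. condition 'accepts hazardous waste' does not hold → requirement n/a → met
Not met: 2, 3, 4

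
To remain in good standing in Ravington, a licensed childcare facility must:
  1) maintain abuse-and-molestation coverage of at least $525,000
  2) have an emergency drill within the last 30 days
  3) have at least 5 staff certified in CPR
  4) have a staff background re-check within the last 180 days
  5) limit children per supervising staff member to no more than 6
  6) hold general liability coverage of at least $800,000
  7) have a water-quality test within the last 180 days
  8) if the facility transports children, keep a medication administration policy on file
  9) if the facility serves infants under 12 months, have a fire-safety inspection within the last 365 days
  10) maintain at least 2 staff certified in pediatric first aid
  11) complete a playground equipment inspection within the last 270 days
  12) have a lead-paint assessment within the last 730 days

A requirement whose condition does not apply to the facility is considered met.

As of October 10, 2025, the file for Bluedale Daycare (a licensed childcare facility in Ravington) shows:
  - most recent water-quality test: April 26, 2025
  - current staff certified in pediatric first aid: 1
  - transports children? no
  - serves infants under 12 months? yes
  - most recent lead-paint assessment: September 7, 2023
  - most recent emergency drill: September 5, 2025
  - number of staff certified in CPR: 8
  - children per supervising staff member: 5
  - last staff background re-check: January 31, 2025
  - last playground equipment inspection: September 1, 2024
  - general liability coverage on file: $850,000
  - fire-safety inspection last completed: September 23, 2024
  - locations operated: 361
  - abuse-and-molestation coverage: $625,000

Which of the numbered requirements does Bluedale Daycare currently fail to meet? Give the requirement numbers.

2, 4, 9, 10, 11, 12

1. abuse-and-molestation coverage $625,000 ≥ $525,000 → met
2. emergency drill 35 days ago vs limit 30 → not met
3. staff certified in CPR 8 ≥ 5 → met
4. staff background re-check 252 days ago vs limit 180 → not met
5. children per supervising staff member 5 ≤ 6 → met
6. general liability coverage $850,000 ≥ $800,000 → met
7. water-quality test 167 days ago vs limit 180 → met
8. condition 'transports children' does not hold → requirement n/a → met
9. condition 'serves infants under 12 months' holds; fire-safety inspection 382 days ago vs limit 365 → not met
10. staff certified in pediatric first aid 1 < 2 → not met
11. playground equipment inspection 404 days ago vs limit 270 → not met
12. lead-paint assessment 764 days ago vs limit 730 → not met
Not met: 2, 4, 9, 10, 11, 12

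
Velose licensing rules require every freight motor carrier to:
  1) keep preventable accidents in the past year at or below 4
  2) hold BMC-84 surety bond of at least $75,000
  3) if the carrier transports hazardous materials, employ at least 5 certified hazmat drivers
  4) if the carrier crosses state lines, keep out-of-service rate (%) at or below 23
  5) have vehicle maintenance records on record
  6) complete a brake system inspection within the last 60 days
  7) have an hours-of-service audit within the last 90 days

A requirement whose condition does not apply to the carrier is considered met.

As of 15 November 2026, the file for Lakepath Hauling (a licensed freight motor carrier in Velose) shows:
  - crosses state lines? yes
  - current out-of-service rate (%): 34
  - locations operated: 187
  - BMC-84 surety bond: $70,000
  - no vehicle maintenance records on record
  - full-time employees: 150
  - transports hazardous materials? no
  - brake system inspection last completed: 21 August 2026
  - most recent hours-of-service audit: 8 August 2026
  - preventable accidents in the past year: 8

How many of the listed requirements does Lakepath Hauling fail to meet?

6

1. preventable accidents in the past year 8 > 4 → not met
2. BMC-84 surety bond $70,000 < $75,000 → not met
3. condition 'transports hazardous materials' does not hold → requirement n/a → met
4. condition 'crosses state lines' holds; out-of-service rate (%) 34 > 23 → not met
5. vehicle maintenance records absent → not met
6. brake system inspection 86 days ago vs limit 60 → not met
7. hours-of-service audit 99 days ago vs limit 90 → not met
Not met: 6 of 7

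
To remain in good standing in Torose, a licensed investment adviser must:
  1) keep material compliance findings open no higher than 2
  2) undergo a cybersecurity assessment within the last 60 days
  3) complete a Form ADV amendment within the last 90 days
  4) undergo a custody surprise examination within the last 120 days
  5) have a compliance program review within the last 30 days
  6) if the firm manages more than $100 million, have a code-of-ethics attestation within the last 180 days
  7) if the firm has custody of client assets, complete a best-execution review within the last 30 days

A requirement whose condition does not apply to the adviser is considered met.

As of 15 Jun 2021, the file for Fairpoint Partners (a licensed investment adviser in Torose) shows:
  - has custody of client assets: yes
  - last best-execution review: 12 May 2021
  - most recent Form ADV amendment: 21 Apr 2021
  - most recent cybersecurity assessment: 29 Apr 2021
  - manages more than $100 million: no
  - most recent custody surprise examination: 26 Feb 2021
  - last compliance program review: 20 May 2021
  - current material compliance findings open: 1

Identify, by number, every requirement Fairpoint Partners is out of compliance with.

1. material compliance findings open 1 ≤ 2 → met
2. cybersecurity assessment 47 days ago vs limit 60 → met
3. Form ADV amendment 55 days ago vs limit 90 → met
4. custody surprise examination 109 days ago vs limit 120 → met
5. compliance program review 26 days ago vs limit 30 → met
6. condition 'manages more than $100 million' does not hold → requirement n/a → met
7. condition 'has custody of client assets' holds; best-execution review 34 days ago vs limit 30 → not met
Not met: 7

7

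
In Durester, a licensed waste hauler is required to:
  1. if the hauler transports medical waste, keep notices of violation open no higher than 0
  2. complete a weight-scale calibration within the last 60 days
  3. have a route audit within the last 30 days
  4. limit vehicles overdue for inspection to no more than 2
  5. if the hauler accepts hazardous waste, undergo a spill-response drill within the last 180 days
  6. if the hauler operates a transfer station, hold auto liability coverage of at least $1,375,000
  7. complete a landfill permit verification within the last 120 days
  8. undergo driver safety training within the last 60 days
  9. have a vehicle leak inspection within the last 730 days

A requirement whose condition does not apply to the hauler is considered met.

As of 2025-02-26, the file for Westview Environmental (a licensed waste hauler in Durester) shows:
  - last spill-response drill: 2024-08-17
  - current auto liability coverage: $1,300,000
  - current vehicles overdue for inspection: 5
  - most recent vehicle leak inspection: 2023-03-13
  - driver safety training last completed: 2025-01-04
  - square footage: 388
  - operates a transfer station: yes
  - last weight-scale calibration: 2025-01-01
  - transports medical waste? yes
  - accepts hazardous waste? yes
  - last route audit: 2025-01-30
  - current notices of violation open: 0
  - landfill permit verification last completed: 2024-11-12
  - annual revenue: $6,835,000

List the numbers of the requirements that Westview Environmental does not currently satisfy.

4, 5, 6

1. condition 'transports medical waste' holds; notices of violation open 0 ≤ 0 → met
2. weight-scale calibration 56 days ago vs limit 60 → met
3. route audit 27 days ago vs limit 30 → met
4. vehicles overdue for inspection 5 > 2 → not met
5. condition 'accepts hazardous waste' holds; spill-response drill 193 days ago vs limit 180 → not met
6. condition 'operates a transfer station' holds; auto liability coverage $1,300,000 < $1,375,000 → not met
7. landfill permit verification 106 days ago vs limit 120 → met
8. driver safety training 53 days ago vs limit 60 → met
9. vehicle leak inspection 716 days ago vs limit 730 → met
Not met: 4, 5, 6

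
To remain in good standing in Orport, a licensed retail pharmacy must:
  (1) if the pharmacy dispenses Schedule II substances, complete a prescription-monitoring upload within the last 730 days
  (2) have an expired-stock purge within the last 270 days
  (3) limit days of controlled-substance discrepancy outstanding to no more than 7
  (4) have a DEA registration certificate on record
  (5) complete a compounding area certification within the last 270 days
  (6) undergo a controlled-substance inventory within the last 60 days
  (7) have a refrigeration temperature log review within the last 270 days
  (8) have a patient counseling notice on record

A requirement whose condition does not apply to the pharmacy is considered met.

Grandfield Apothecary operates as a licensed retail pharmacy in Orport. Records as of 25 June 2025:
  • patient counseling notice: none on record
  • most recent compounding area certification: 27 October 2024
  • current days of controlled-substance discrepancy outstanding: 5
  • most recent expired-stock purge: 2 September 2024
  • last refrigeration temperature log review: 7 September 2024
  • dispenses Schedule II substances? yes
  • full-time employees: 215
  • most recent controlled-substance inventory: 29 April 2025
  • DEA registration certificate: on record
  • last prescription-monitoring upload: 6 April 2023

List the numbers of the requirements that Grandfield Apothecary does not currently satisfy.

1, 2, 7, 8

1. condition 'dispenses Schedule II substances' holds; prescription-monitoring upload 811 days ago vs limit 730 → not met
2. expired-stock purge 296 days ago vs limit 270 → not met
3. days of controlled-substance discrepancy outstanding 5 ≤ 7 → met
4. DEA registration certificate present → met
5. compounding area certification 241 days ago vs limit 270 → met
6. controlled-substance inventory 57 days ago vs limit 60 → met
7. refrigeration temperature log review 291 days ago vs limit 270 → not met
8. patient counseling notice absent → not met
Not met: 1, 2, 7, 8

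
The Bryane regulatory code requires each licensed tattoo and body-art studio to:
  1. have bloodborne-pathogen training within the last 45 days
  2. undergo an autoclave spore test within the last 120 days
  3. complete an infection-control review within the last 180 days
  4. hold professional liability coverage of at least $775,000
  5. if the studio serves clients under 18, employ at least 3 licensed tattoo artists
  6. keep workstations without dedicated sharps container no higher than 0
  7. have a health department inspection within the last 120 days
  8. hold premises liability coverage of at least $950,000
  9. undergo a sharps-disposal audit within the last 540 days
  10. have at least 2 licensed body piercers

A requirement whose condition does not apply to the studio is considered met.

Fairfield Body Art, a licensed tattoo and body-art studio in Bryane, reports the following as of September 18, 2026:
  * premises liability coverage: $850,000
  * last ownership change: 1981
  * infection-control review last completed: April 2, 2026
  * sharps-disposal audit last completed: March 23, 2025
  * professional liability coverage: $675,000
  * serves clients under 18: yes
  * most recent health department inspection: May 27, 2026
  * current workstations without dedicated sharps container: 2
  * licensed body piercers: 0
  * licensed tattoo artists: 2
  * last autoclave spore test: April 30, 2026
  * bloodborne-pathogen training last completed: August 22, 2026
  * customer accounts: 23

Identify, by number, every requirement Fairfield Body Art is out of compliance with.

2, 4, 5, 6, 8, 9, 10

1. bloodborne-pathogen training 27 days ago vs limit 45 → met
2. autoclave spore test 141 days ago vs limit 120 → not met
3. infection-control review 169 days ago vs limit 180 → met
4. professional liability coverage $675,000 < $775,000 → not met
5. condition 'serves clients under 18' holds; licensed tattoo artists 2 < 3 → not met
6. workstations without dedicated sharps container 2 > 0 → not met
7. health department inspection 114 days ago vs limit 120 → met
8. premises liability coverage $850,000 < $950,000 → not met
9. sharps-disposal audit 544 days ago vs limit 540 → not met
10. licensed body piercers 0 < 2 → not met
Not met: 2, 4, 5, 6, 8, 9, 10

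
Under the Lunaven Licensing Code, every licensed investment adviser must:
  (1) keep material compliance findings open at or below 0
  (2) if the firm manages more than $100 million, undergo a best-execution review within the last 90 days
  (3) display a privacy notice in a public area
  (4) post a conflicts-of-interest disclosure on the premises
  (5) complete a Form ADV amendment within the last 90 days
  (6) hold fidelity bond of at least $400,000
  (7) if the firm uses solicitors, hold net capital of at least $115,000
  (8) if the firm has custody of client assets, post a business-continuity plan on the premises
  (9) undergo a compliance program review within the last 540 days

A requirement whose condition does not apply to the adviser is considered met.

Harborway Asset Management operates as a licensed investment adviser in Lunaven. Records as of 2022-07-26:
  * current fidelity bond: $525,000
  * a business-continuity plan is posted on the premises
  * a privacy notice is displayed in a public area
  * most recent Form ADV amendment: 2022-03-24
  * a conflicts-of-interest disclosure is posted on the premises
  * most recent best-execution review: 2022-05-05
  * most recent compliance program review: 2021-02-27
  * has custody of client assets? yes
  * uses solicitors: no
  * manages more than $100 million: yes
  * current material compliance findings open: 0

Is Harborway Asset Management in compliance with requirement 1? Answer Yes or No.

Yes

1. material compliance findings open 0 ≤ 0 → met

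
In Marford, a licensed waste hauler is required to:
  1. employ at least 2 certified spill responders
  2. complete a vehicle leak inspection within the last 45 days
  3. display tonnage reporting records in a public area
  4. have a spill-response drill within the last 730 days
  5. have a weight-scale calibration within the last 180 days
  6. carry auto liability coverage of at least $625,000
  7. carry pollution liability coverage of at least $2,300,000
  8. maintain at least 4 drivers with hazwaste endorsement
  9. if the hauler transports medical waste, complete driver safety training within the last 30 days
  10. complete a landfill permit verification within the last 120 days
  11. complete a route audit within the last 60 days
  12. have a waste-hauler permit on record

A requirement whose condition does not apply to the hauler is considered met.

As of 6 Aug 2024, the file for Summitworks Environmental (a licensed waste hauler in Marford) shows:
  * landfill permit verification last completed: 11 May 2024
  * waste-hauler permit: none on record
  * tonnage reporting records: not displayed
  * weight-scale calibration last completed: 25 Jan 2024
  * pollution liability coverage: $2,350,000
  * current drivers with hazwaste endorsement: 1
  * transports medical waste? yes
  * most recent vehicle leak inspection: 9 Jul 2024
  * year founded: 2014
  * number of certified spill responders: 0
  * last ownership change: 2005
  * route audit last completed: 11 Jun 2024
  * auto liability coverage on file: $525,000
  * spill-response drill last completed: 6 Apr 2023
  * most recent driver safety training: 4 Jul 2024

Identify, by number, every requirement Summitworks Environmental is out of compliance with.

1, 3, 5, 6, 8, 9, 12

1. certified spill responders 0 < 2 → not met
2. vehicle leak inspection 28 days ago vs limit 45 → met
3. tonnage reporting records absent → not met
4. spill-response drill 488 days ago vs limit 730 → met
5. weight-scale calibration 194 days ago vs limit 180 → not met
6. auto liability coverage $525,000 < $625,000 → not met
7. pollution liability coverage $2,350,000 ≥ $2,300,000 → met
8. drivers with hazwaste endorsement 1 < 4 → not met
9. condition 'transports medical waste' holds; driver safety training 33 days ago vs limit 30 → not met
10. landfill permit verification 87 days ago vs limit 120 → met
11. route audit 56 days ago vs limit 60 → met
12. waste-hauler permit absent → not met
Not met: 1, 3, 5, 6, 8, 9, 12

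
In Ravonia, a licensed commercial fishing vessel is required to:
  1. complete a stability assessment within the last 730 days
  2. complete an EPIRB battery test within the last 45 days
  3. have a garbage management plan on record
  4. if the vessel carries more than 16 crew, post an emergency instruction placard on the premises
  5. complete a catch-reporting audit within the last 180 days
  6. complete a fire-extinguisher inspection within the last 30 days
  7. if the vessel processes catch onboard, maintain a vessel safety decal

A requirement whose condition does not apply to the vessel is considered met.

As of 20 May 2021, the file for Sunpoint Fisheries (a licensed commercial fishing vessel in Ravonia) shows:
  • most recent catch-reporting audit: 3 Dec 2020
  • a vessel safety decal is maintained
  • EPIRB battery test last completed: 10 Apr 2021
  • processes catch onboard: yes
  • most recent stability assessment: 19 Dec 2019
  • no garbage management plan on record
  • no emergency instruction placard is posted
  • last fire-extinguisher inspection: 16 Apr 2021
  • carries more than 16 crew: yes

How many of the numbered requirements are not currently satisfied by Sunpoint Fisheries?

1. stability assessment 518 days ago vs limit 730 → met
2. EPIRB battery test 40 days ago vs limit 45 → met
3. garbage management plan absent → not met
4. condition 'carries more than 16 crew' holds; emergency instruction placard absent → not met
5. catch-reporting audit 168 days ago vs limit 180 → met
6. fire-extinguisher inspection 34 days ago vs limit 30 → not met
7. condition 'processes catch onboard' holds; vessel safety decal present → met
Not met: 3 of 7

3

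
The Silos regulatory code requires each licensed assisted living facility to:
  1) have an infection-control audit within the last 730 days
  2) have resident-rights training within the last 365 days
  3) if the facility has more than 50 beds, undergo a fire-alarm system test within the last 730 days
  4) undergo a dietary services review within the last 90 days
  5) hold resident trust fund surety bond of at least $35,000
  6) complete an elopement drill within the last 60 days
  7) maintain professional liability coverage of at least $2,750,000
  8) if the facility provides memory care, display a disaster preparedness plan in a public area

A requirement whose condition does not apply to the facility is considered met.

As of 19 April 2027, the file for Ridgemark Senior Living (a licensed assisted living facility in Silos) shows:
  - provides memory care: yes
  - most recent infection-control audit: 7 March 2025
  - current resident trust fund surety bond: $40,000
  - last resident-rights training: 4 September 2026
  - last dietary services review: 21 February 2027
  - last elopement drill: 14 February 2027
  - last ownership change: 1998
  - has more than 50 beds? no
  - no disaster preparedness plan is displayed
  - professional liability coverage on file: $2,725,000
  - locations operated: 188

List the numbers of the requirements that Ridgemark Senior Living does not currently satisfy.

1. infection-control audit 773 days ago vs limit 730 → not met
2. resident-rights training 227 days ago vs limit 365 → met
3. condition 'has more than 50 beds' does not hold → requirement n/a → met
4. dietary services review 57 days ago vs limit 90 → met
5. resident trust fund surety bond $40,000 ≥ $35,000 → met
6. elopement drill 64 days ago vs limit 60 → not met
7. professional liability coverage $2,725,000 < $2,750,000 → not met
8. condition 'provides memory care' holds; disaster preparedness plan absent → not met
Not met: 1, 6, 7, 8

1, 6, 7, 8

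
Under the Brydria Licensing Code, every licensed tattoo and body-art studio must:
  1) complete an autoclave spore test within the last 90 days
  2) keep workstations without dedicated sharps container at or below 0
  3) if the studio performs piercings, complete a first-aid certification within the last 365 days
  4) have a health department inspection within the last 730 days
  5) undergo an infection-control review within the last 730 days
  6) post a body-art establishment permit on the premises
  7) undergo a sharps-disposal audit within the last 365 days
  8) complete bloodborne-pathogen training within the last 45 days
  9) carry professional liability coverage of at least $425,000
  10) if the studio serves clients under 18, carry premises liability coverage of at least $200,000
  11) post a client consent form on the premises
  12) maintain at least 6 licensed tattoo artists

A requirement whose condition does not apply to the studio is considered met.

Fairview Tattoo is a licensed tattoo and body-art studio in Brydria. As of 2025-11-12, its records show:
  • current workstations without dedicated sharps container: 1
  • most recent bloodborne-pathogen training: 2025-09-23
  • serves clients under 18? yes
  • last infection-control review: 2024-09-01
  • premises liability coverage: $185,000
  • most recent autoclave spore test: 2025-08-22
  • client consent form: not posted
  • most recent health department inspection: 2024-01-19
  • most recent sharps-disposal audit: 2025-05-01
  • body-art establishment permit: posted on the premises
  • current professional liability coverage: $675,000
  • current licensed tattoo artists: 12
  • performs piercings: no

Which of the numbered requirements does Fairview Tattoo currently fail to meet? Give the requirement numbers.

2, 8, 10, 11

1. autoclave spore test 82 days ago vs limit 90 → met
2. workstations without dedicated sharps container 1 > 0 → not met
3. condition 'performs piercings' does not hold → requirement n/a → met
4. health department inspection 663 days ago vs limit 730 → met
5. infection-control review 437 days ago vs limit 730 → met
6. body-art establishment permit present → met
7. sharps-disposal audit 195 days ago vs limit 365 → met
8. bloodborne-pathogen training 50 days ago vs limit 45 → not met
9. professional liability coverage $675,000 ≥ $425,000 → met
10. condition 'serves clients under 18' holds; premises liability coverage $185,000 < $200,000 → not met
11. client consent form absent → not met
12. licensed tattoo artists 12 ≥ 6 → met
Not met: 2, 8, 10, 11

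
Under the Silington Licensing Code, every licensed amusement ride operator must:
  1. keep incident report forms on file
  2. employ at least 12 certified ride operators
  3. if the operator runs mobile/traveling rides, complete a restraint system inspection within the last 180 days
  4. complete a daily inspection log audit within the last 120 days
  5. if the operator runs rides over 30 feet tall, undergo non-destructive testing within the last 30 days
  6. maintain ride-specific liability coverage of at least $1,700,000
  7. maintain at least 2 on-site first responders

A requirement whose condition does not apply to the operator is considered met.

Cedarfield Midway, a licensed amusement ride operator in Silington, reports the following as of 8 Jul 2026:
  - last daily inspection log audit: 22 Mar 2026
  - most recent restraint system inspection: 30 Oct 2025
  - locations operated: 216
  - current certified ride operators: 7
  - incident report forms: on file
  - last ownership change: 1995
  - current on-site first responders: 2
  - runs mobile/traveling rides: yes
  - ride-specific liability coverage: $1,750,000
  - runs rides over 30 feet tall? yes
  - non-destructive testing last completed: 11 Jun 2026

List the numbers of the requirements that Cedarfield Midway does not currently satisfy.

2, 3

1. incident report forms present → met
2. certified ride operators 7 < 12 → not met
3. condition 'runs mobile/traveling rides' holds; restraint system inspection 251 days ago vs limit 180 → not met
4. daily inspection log audit 108 days ago vs limit 120 → met
5. condition 'runs rides over 30 feet tall' holds; non-destructive testing 27 days ago vs limit 30 → met
6. ride-specific liability coverage $1,750,000 ≥ $1,700,000 → met
7. on-site first responders 2 ≥ 2 → met
Not met: 2, 3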